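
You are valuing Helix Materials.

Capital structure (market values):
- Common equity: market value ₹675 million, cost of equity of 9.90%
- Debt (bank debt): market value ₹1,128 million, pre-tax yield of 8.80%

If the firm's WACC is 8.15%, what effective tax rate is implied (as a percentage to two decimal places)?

Total capital V = 675 + 1128 = 1803.
Equity weight = 675/1803 = 0.3744.
Bank debt weight = 1128/1803 = 0.6256.
Equity contribution = 0.3744 × 9.9% = 3.7063%.
Debt contribution must be 8.15% − 3.7063% = 4.4437%.
0.6256 × 8.8% × (1 − T) = 4.4437%  ⇒  (1 − T) = 0.8071.
T = 19.2864%.

19.29%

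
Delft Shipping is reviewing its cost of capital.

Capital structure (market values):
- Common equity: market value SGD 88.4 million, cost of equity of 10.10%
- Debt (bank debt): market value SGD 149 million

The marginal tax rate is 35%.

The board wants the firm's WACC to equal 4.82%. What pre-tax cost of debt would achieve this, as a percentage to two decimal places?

Total capital V = 88.4 + 149 = 237.4.
Equity weight = 88.4/237.4 = 0.3724.
Bank debt weight = 149/237.4 = 0.6276.
Equity contribution = 0.3724 × 10.1% = 3.7609%.
Remaining for debt = 4.82% − 3.7609% = 1.0591%.
Rd × (1 − 35%) × 0.6276 = 1.0591%  ⇒  Rd = 2.5961%.

2.60%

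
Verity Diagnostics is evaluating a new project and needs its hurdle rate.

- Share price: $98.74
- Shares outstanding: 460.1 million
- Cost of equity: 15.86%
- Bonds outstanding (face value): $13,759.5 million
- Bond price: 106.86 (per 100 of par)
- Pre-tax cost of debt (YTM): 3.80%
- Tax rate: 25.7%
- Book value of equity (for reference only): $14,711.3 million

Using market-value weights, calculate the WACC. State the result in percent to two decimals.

12.67%

Market value of equity E = 98.74 × 460.1m = 45430.274m. Market value of debt D = 13759.5m × 106.86/100 = 14703.4017m.
Total capital V = 45430.274 + 14703.4017 = 60133.6757.
Equity: weight = 45430.274/60133.6757 = 0.7555; cost = 15.86%.
Bonds outstanding: weight = 14703.4017/60133.6757 = 0.2445; after-tax cost = 3.8% × (1 − 25.7%) = 2.8234%.
WACC = 0.7555 × 15.8600% + 0.2445 × 2.8234% = 12.6724%.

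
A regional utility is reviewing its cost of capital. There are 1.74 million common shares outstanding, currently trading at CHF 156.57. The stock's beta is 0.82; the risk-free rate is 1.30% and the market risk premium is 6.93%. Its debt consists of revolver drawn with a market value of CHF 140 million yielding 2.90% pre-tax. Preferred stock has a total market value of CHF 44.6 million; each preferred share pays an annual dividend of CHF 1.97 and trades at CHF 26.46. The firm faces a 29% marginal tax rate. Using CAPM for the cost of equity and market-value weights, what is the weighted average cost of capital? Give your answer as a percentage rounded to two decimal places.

5.52%

Cost of equity via CAPM: Re = 1.3% + 0.82 × 6.93% = 6.9826%.
Cost of preferred: Rp = 1.97 / 26.46 = 7.4452%.
Market value of equity E = 156.57 × 1.74m = 272.4318m.
Total capital V = 272.4318 + 44.6 + 140 = 457.0318.
Equity: weight = 272.4318/457.0318 = 0.5961; cost = 6.9826%.
Preferred: weight = 44.6/457.0318 = 0.0976; cost = 7.4452%.
Revolver drawn: weight = 140/457.0318 = 0.3063; after-tax cost = 2.9% × (1 − 29%) = 2.0590%.
WACC = 0.5961 × 6.9826% + 0.0976 × 7.4452% + 0.3063 × 2.0590% = 5.5195%.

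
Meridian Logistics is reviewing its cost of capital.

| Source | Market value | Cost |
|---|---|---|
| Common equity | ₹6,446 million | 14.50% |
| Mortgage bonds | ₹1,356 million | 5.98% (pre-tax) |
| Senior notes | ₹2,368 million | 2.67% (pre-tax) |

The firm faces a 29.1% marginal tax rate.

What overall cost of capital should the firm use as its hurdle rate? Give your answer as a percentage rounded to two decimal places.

Total capital V = 6446 + 1356 + 2368 = 10170.
Equity: weight = 6446/10170 = 0.6338; cost = 14.5%.
Mortgage bonds: weight = 1356/10170 = 0.1333; after-tax cost = 5.98% × (1 − 29.1%) = 4.2398%.
Senior notes: weight = 2368/10170 = 0.2328; after-tax cost = 2.67% × (1 − 29.1%) = 1.8930%.
WACC = 0.6338 × 14.5000% + 0.1333 × 4.2398% + 0.2328 × 1.8930% = 10.1965%.

10.20%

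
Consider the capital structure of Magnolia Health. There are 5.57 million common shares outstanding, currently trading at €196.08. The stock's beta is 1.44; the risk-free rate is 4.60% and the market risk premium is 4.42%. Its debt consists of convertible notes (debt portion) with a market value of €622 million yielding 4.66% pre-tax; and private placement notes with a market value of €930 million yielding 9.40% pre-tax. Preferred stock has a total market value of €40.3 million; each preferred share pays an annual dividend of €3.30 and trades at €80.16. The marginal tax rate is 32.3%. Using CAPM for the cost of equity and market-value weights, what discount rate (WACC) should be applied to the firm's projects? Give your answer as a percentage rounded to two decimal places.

7.46%

Cost of equity via CAPM: Re = 4.6% + 1.44 × 4.42% = 10.9648%.
Cost of preferred: Rp = 3.3 / 80.16 = 4.1168%.
Market value of equity E = 196.08 × 5.57m = 1092.1656m.
Total capital V = 1092.1656 + 40.3 + 622 + 930 = 2684.4656.
Equity: weight = 1092.1656/2684.4656 = 0.4068; cost = 10.9648%.
Preferred: weight = 40.3/2684.4656 = 0.0150; cost = 4.1168%.
Convertible notes (debt portion): weight = 622/2684.4656 = 0.2317; after-tax cost = 4.66% × (1 − 32.3%) = 3.1548%.
Private placement notes: weight = 930/2684.4656 = 0.3464; after-tax cost = 9.4% × (1 − 32.3%) = 6.3638%.
WACC = 0.4068 × 10.9648% + 0.0150 × 4.1168% + 0.2317 × 3.1548% + 0.3464 × 6.3638% = 7.4584%.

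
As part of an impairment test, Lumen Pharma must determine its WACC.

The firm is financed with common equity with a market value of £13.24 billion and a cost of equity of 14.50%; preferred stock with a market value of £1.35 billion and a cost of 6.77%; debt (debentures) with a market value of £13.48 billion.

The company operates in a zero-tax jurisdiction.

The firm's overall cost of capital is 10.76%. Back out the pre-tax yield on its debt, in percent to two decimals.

7.49%

Total capital V = 13.24 + 1.35 + 13.48 = 28.07.
Equity weight = 13.24/28.07 = 0.4717.
Preferred weight = 1.35/28.07 = 0.0481.
Debentures weight = 13.48/28.07 = 0.4802.
Equity contribution = 0.4717 × 14.5% = 6.8393%.
Preferred contribution = 0.0481 × 6.77% = 0.3256%.
Remaining for debt = 10.76% − 7.1649% = 3.5951%.
Rd × (1 − 0%) × 0.4802 = 3.5951%  ⇒  Rd = 7.4862%.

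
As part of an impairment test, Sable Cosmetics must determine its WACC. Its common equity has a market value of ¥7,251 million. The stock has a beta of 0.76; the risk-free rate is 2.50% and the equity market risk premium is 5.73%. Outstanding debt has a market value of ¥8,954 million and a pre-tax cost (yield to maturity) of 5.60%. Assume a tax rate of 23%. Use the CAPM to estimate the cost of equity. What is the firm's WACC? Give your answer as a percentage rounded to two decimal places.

Cost of equity via CAPM: Re = 2.5% + 0.76 × 5.73% = 6.8548%.
Total capital V = 7251 + 8954 = 16205.
Equity: weight = 7251/16205 = 0.4475; cost = 6.8548%.
Debt: weight = 8954/16205 = 0.5525; after-tax cost = 5.6% × (1 − 23%) = 4.3120%.
WACC = 0.4475 × 6.8548% + 0.5525 × 4.3120% = 5.4498%.

5.45%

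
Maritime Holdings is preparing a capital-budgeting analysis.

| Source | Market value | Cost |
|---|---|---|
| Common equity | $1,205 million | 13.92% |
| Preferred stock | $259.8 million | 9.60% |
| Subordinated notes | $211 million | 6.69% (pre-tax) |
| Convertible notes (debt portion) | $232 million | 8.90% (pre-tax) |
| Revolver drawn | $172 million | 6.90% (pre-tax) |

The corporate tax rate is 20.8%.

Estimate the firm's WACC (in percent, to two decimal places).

11.04%

Total capital V = 1205 + 259.8 + 211 + 232 + 172 = 2079.8.
Equity: weight = 1205/2079.8 = 0.5794; cost = 13.92%.
Preferred: weight = 259.8/2079.8 = 0.1249; cost = 9.6%.
Subordinated notes: weight = 211/2079.8 = 0.1015; after-tax cost = 6.69% × (1 − 20.8%) = 5.2985%.
Convertible notes (debt portion): weight = 232/2079.8 = 0.1115; after-tax cost = 8.9% × (1 − 20.8%) = 7.0488%.
Revolver drawn: weight = 172/2079.8 = 0.0827; after-tax cost = 6.9% × (1 − 20.8%) = 5.4648%.
WACC = 0.5794 × 13.9200% + 0.1249 × 9.6000% + 0.1015 × 5.2985% + 0.1115 × 7.0488% + 0.0827 × 5.4648% = 11.0400%.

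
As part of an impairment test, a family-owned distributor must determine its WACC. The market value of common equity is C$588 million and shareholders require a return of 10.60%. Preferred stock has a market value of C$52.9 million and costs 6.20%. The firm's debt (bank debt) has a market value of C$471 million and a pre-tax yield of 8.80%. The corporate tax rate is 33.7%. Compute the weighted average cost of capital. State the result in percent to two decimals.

Total capital V = 588 + 52.9 + 471 = 1111.9.
Equity: weight = 588/1111.9 = 0.5288; cost = 10.6%.
Preferred: weight = 52.9/1111.9 = 0.0476; cost = 6.2%.
Bank debt: weight = 471/1111.9 = 0.4236; after-tax cost = 8.8% × (1 − 33.7%) = 5.8344%.
WACC = 0.5288 × 10.6000% + 0.0476 × 6.2000% + 0.4236 × 5.8344% = 8.3720%.

8.37%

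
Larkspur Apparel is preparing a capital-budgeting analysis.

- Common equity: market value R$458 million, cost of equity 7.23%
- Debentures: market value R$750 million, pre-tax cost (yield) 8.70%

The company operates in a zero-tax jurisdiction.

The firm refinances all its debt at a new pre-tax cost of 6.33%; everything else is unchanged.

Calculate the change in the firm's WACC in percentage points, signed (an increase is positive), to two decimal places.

Current WACC:
Total capital V = 458 + 750 = 1208.
Equity: weight = 458/1208 = 0.3791; cost = 7.23%.
Debentures: weight = 750/1208 = 0.6209; after-tax cost = 8.7% × (1 − 0%) = 8.7000%.
WACC = 0.3791 × 7.2300% + 0.6209 × 8.7000% = 8.1427%.
After the change:
Total capital V = 458 + 750 = 1208.
Equity: weight = 458/1208 = 0.3791; cost = 7.23%.
Debentures: weight = 750/1208 = 0.6209; after-tax cost = 6.33% × (1 − 0%) = 6.3300%.
WACC = 0.3791 × 7.2300% + 0.6209 × 6.3300% = 6.6712%.
Change in WACC = 6.6712% − 8.1427% = -1.4714 pp.

-1.47 pp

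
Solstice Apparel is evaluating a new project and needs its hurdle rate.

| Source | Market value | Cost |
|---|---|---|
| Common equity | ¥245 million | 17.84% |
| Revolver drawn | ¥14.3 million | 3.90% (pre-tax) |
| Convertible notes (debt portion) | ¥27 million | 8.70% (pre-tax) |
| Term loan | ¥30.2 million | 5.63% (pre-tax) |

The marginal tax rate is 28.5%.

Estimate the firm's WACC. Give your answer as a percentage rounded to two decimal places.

14.85%

Total capital V = 245 + 14.3 + 27 + 30.2 = 316.5.
Equity: weight = 245/316.5 = 0.7741; cost = 17.84%.
Revolver drawn: weight = 14.3/316.5 = 0.0452; after-tax cost = 3.9% × (1 − 28.5%) = 2.7885%.
Convertible notes (debt portion): weight = 27/316.5 = 0.0853; after-tax cost = 8.7% × (1 − 28.5%) = 6.2205%.
Term loan: weight = 30.2/316.5 = 0.0954; after-tax cost = 5.63% × (1 − 28.5%) = 4.0255%.
WACC = 0.7741 × 17.8400% + 0.0452 × 2.7885% + 0.0853 × 6.2205% + 0.0954 × 4.0255% = 14.8505%.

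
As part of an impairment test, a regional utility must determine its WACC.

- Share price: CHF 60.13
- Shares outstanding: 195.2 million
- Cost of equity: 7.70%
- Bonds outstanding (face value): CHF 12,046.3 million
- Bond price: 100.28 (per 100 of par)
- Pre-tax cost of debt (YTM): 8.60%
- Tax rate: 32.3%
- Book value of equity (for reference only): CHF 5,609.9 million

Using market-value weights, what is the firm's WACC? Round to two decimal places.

Market value of equity E = 60.13 × 195.2m = 11737.376m. Market value of debt D = 12046.3m × 100.28/100 = 12080.02964m.
Total capital V = 11737.376 + 12080.02964 = 23817.40564.
Equity: weight = 11737.376/23817.40564 = 0.4928; cost = 7.7%.
Bonds outstanding: weight = 12080.02964/23817.40564 = 0.5072; after-tax cost = 8.6% × (1 − 32.3%) = 5.8222%.
WACC = 0.4928 × 7.7000% + 0.5072 × 5.8222% = 6.7476%.

6.75%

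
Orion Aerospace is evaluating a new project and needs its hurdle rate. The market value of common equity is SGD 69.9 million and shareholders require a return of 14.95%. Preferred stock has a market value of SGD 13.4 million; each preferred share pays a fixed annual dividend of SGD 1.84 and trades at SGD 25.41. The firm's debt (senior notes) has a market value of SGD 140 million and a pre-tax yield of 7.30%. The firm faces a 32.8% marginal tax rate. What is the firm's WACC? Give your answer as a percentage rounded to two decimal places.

8.19%

Cost of preferred: Rp = 1.84 / 25.41 = 7.2412%.
Total capital V = 69.9 + 13.4 + 140 = 223.3.
Equity: weight = 69.9/223.3 = 0.3130; cost = 14.95%.
Preferred: weight = 13.4/223.3 = 0.0600; cost = 7.2412%.
Senior notes: weight = 140/223.3 = 0.6270; after-tax cost = 7.3% × (1 − 32.8%) = 4.9056%.
WACC = 0.3130 × 14.9500% + 0.0600 × 7.2412% + 0.6270 × 4.9056% = 8.1900%.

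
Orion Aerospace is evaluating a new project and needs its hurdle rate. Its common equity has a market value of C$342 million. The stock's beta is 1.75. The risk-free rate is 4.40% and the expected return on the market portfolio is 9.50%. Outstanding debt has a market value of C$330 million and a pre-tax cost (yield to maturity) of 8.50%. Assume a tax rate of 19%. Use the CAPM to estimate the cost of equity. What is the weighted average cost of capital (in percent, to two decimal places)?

Market risk premium = 9.5% − 4.4% = 5.1%.
Cost of equity via CAPM: Re = 4.4% + 1.75 × 5.1% = 13.3250%.
Total capital V = 342 + 330 = 672.
Equity: weight = 342/672 = 0.5089; cost = 13.325%.
Debt: weight = 330/672 = 0.4911; after-tax cost = 8.5% × (1 − 19%) = 6.8850%.
WACC = 0.5089 × 13.3250% + 0.4911 × 6.8850% = 10.1625%.

10.16%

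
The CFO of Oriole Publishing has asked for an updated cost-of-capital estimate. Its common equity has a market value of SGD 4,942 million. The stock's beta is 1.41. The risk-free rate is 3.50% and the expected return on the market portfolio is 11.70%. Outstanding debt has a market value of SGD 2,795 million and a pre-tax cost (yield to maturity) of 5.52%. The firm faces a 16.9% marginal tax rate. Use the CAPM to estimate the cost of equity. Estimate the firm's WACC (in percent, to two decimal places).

11.28%

Market risk premium = 11.7% − 3.5% = 8.2%.
Cost of equity via CAPM: Re = 3.5% + 1.41 × 8.2% = 15.0620%.
Total capital V = 4942 + 2795 = 7737.
Equity: weight = 4942/7737 = 0.6387; cost = 15.062%.
Debt: weight = 2795/7737 = 0.3613; after-tax cost = 5.52% × (1 − 16.9%) = 4.5871%.
WACC = 0.6387 × 15.0620% + 0.3613 × 4.5871% = 11.2779%.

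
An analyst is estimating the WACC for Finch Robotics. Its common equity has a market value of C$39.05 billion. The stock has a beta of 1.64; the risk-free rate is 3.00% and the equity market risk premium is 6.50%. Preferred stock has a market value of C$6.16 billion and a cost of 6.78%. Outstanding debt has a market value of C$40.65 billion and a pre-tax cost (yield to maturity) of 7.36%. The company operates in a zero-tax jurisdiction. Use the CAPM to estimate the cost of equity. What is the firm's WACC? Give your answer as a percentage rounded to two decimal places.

Cost of equity via CAPM: Re = 3.0% + 1.64 × 6.5% = 13.6600%.
Total capital V = 39.05 + 6.16 + 40.65 = 85.86.
Equity: weight = 39.05/85.86 = 0.4548; cost = 13.66%.
Preferred: weight = 6.16/85.86 = 0.0717; cost = 6.78%.
Debt: weight = 40.65/85.86 = 0.4734; after-tax cost = 7.36% × (1 − 0%) = 7.3600%.
WACC = 0.4548 × 13.6600% + 0.0717 × 6.7800% + 0.4734 × 7.3600% = 10.1837%.

10.18%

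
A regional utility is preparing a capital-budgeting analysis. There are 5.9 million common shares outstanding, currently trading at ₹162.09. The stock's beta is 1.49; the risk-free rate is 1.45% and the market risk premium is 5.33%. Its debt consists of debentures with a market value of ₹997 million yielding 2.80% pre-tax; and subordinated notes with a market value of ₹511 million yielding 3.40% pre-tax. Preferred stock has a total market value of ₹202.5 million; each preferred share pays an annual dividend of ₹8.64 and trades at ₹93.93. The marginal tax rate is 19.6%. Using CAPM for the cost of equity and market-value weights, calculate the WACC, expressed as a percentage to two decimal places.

5.43%

Cost of equity via CAPM: Re = 1.45% + 1.49 × 5.33% = 9.3917%.
Cost of preferred: Rp = 8.64 / 93.93 = 9.1983%.
Market value of equity E = 162.09 × 5.9m = 956.331m.
Total capital V = 956.331 + 202.5 + 997 + 511 = 2666.831.
Equity: weight = 956.331/2666.831 = 0.3586; cost = 9.3917%.
Preferred: weight = 202.5/2666.831 = 0.0759; cost = 9.1983%.
Debentures: weight = 997/2666.831 = 0.3739; after-tax cost = 2.8% × (1 − 19.6%) = 2.2512%.
Subordinated notes: weight = 511/2666.831 = 0.1916; after-tax cost = 3.4% × (1 − 19.6%) = 2.7336%.
WACC = 0.3586 × 9.3917% + 0.0759 × 9.1983% + 0.3739 × 2.2512% + 0.1916 × 2.7336% = 5.4317%.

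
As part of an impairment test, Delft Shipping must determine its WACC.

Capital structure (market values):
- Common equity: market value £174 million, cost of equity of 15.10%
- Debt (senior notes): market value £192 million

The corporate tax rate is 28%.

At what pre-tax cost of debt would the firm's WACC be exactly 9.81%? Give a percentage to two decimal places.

Total capital V = 174 + 192 = 366.
Equity weight = 174/366 = 0.4754.
Senior notes weight = 192/366 = 0.5246.
Equity contribution = 0.4754 × 15.1% = 7.1787%.
Remaining for debt = 9.81% − 7.1787% = 2.6313%.
Rd × (1 − 28%) × 0.5246 = 2.6313%  ⇒  Rd = 6.9666%.

6.97%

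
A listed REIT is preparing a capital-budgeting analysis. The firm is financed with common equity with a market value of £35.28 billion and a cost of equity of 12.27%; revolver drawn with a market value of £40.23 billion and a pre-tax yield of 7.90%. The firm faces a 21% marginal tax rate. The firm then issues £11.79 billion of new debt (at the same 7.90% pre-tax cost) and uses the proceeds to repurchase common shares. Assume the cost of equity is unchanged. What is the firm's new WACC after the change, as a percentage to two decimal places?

After the change:
Total capital V = 23.49 + 52.02 = 75.51.
Equity: weight = 23.49/75.51 = 0.3111; cost = 12.27%.
Revolver drawn: weight = 52.02/75.51 = 0.6889; after-tax cost = 7.9% × (1 − 21%) = 6.2410%.
WACC = 0.3111 × 12.2700% + 0.6889 × 6.2410% = 8.1165%.

8.12%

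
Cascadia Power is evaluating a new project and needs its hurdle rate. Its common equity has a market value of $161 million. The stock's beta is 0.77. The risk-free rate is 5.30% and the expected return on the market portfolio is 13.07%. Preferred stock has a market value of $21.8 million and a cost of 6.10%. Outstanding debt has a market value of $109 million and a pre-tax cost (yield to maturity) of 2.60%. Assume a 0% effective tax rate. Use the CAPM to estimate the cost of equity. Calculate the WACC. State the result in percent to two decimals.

Market risk premium = 13.07% − 5.3% = 7.77%.
Cost of equity via CAPM: Re = 5.3% + 0.77 × 7.77% = 11.2829%.
Total capital V = 161 + 21.8 + 109 = 291.8.
Equity: weight = 161/291.8 = 0.5517; cost = 11.2829%.
Preferred: weight = 21.8/291.8 = 0.0747; cost = 6.1%.
Debt: weight = 109/291.8 = 0.3735; after-tax cost = 2.6% × (1 − 0%) = 2.6000%.
WACC = 0.5517 × 11.2829% + 0.0747 × 6.1000% + 0.3735 × 2.6000% = 7.6523%.

7.65%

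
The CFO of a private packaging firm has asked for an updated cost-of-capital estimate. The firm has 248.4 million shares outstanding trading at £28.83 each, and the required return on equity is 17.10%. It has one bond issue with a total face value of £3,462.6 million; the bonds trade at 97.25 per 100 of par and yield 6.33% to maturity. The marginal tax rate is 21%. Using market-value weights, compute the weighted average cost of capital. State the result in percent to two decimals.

Market value of equity E = 28.83 × 248.4m = 7161.372m. Market value of debt D = 3462.6m × 97.25/100 = 3367.3785m.
Total capital V = 7161.372 + 3367.3785 = 10528.7505.
Equity: weight = 7161.372/10528.7505 = 0.6802; cost = 17.1%.
Bonds outstanding: weight = 3367.3785/10528.7505 = 0.3198; after-tax cost = 6.33% × (1 − 21%) = 5.0007%.
WACC = 0.6802 × 17.1000% + 0.3198 × 5.0007% = 13.2303%.

13.23%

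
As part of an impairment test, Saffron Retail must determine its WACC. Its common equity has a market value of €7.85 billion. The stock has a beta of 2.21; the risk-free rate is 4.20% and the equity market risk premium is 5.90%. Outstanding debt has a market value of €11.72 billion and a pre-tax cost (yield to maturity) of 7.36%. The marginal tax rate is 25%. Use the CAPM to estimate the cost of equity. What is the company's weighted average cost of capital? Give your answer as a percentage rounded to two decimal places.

Cost of equity via CAPM: Re = 4.2% + 2.21 × 5.9% = 17.2390%.
Total capital V = 7.85 + 11.72 = 19.57.
Equity: weight = 7.85/19.57 = 0.4011; cost = 17.239%.
Debt: weight = 11.72/19.57 = 0.5989; after-tax cost = 7.36% × (1 − 25%) = 5.5200%.
WACC = 0.4011 × 17.2390% + 0.5989 × 5.5200% = 10.2208%.

10.22%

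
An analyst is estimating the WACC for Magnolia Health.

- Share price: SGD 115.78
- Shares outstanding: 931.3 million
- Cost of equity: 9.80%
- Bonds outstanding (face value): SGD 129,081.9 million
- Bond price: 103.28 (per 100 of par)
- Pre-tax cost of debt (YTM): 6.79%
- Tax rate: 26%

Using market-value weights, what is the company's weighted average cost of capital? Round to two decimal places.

Market value of equity E = 115.78 × 931.3m = 107825.914m. Market value of debt D = 129081.9m × 103.28/100 = 133315.78632m.
Total capital V = 107825.914 + 133315.78632 = 241141.70032.
Equity: weight = 107825.914/241141.70032 = 0.4471; cost = 9.8%.
Bonds outstanding: weight = 133315.78632/241141.70032 = 0.5529; after-tax cost = 6.79% × (1 − 26%) = 5.0246%.
WACC = 0.4471 × 9.8000% + 0.5529 × 5.0246% = 7.1599%.

7.16%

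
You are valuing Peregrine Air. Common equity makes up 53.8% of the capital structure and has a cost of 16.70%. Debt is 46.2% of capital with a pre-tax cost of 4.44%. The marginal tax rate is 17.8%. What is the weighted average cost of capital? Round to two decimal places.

10.67%

After-tax cost of debt = 4.44% × (1 − 17.8%) = 3.6497%.
WACC = 0.538 × 16.7000% + 0.462 × 3.6497% = 10.6708%.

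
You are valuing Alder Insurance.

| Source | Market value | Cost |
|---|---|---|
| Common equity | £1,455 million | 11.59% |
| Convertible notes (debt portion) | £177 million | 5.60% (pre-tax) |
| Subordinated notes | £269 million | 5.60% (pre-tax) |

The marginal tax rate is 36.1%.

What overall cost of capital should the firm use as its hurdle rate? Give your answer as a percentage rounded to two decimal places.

9.71%

Total capital V = 1455 + 177 + 269 = 1901.
Equity: weight = 1455/1901 = 0.7654; cost = 11.59%.
Convertible notes (debt portion): weight = 177/1901 = 0.0931; after-tax cost = 5.6% × (1 − 36.1%) = 3.5784%.
Subordinated notes: weight = 269/1901 = 0.1415; after-tax cost = 5.6% × (1 − 36.1%) = 3.5784%.
WACC = 0.7654 × 11.5900% + 0.0931 × 3.5784% + 0.1415 × 3.5784% = 9.7104%.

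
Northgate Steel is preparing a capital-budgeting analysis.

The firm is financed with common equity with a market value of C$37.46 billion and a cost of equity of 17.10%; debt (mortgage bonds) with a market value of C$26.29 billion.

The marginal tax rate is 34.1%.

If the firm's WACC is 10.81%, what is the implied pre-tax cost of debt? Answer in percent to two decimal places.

2.80%

Total capital V = 37.46 + 26.29 = 63.75.
Equity weight = 37.46/63.75 = 0.5876.
Mortgage bonds weight = 26.29/63.75 = 0.4124.
Equity contribution = 0.5876 × 17.1% = 10.0481%.
Remaining for debt = 10.81% − 10.0481% = 0.7619%.
Rd × (1 − 34.1%) × 0.4124 = 0.7619%  ⇒  Rd = 2.8035%.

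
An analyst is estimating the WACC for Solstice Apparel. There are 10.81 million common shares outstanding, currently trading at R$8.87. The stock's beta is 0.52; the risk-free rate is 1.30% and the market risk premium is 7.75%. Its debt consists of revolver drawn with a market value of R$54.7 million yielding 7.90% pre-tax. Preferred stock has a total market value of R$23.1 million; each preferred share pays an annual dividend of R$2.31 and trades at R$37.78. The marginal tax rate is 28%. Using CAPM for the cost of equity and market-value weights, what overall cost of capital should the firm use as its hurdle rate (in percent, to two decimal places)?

5.55%

Cost of equity via CAPM: Re = 1.3% + 0.52 × 7.75% = 5.3300%.
Cost of preferred: Rp = 2.31 / 37.78 = 6.1143%.
Market value of equity E = 8.87 × 10.81m = 95.8847m.
Total capital V = 95.8847 + 23.1 + 54.7 = 173.6847.
Equity: weight = 95.8847/173.6847 = 0.5521; cost = 5.33%.
Preferred: weight = 23.1/173.6847 = 0.1330; cost = 6.1143%.
Revolver drawn: weight = 54.7/173.6847 = 0.3149; after-tax cost = 7.9% × (1 − 28%) = 5.6880%.
WACC = 0.5521 × 5.3300% + 0.1330 × 6.1143% + 0.3149 × 5.6880% = 5.5471%.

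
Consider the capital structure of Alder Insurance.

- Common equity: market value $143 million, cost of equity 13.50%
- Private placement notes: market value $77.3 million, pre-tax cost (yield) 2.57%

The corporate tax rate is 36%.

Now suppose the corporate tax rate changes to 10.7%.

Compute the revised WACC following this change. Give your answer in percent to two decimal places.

9.57%

After the change:
Total capital V = 143 + 77.3 = 220.3.
Equity: weight = 143/220.3 = 0.6491; cost = 13.5%.
Private placement notes: weight = 77.3/220.3 = 0.3509; after-tax cost = 2.57% × (1 − 10.7%) = 2.2950%.
WACC = 0.6491 × 13.5000% + 0.3509 × 2.2950% = 9.5683%.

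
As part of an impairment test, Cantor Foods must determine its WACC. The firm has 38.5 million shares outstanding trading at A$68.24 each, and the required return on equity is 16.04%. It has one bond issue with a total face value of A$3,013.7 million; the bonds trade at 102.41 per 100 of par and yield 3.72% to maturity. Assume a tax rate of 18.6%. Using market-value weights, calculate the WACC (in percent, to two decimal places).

9.01%

Market value of equity E = 68.24 × 38.5m = 2627.24m. Market value of debt D = 3013.7m × 102.41/100 = 3086.33017m.
Total capital V = 2627.24 + 3086.33017 = 5713.57017.
Equity: weight = 2627.24/5713.57017 = 0.4598; cost = 16.04%.
Bonds outstanding: weight = 3086.33017/5713.57017 = 0.5402; after-tax cost = 3.72% × (1 − 18.6%) = 3.0281%.
WACC = 0.4598 × 16.0400% + 0.5402 × 3.0281% = 9.0113%.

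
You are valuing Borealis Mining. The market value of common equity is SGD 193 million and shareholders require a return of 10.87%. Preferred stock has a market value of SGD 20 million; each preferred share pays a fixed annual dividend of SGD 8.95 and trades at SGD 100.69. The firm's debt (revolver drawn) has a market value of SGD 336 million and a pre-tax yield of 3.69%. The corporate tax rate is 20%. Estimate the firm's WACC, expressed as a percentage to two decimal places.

5.95%

Cost of preferred: Rp = 8.95 / 100.69 = 8.8887%.
Total capital V = 193 + 20 + 336 = 549.
Equity: weight = 193/549 = 0.3515; cost = 10.87%.
Preferred: weight = 20/549 = 0.0364; cost = 8.8887%.
Revolver drawn: weight = 336/549 = 0.6120; after-tax cost = 3.69% × (1 − 20%) = 2.9520%.
WACC = 0.3515 × 10.8700% + 0.0364 × 8.8887% + 0.6120 × 2.9520% = 5.9518%.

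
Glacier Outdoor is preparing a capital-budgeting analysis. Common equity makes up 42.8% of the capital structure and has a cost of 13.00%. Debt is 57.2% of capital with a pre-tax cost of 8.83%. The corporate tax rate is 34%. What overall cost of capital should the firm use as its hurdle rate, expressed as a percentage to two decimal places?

8.90%

After-tax cost of debt = 8.83% × (1 − 34%) = 5.8278%.
WACC = 0.428 × 13.0000% + 0.572 × 5.8278% = 8.8975%.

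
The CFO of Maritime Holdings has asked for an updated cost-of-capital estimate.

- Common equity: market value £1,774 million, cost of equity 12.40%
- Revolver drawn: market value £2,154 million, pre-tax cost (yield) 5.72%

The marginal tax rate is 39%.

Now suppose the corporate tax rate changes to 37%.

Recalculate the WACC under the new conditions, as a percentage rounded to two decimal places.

7.58%

After the change:
Total capital V = 1774 + 2154 = 3928.
Equity: weight = 1774/3928 = 0.4516; cost = 12.4%.
Revolver drawn: weight = 2154/3928 = 0.5484; after-tax cost = 5.72% × (1 − 37%) = 3.6036%.
WACC = 0.4516 × 12.4000% + 0.5484 × 3.6036% = 7.5763%.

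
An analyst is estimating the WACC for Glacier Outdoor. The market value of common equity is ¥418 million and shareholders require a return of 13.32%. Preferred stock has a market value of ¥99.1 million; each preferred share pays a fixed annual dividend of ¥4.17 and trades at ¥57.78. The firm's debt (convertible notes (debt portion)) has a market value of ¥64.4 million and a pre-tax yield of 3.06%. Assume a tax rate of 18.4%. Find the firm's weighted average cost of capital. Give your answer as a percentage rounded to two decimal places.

Cost of preferred: Rp = 4.17 / 57.78 = 7.2170%.
Total capital V = 418 + 99.1 + 64.4 = 581.5.
Equity: weight = 418/581.5 = 0.7188; cost = 13.32%.
Preferred: weight = 99.1/581.5 = 0.1704; cost = 7.217%.
Convertible notes (debt portion): weight = 64.4/581.5 = 0.1107; after-tax cost = 3.06% × (1 − 18.4%) = 2.4970%.
WACC = 0.7188 × 13.3200% + 0.1704 × 7.2170% + 0.1107 × 2.4970% = 11.0813%.

11.08%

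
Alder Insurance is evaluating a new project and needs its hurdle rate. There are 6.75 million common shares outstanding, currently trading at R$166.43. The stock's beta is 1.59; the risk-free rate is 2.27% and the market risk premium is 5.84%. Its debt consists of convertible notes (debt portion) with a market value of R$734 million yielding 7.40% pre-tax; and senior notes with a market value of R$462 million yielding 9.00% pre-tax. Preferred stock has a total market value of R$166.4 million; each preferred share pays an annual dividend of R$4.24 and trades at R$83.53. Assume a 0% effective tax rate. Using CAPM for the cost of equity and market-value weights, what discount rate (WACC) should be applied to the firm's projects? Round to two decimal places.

Cost of equity via CAPM: Re = 2.27% + 1.59 × 5.84% = 11.5556%.
Cost of preferred: Rp = 4.24 / 83.53 = 5.0760%.
Market value of equity E = 166.43 × 6.75m = 1123.4025m.
Total capital V = 1123.4025 + 166.4 + 734 + 462 = 2485.8025.
Equity: weight = 1123.4025/2485.8025 = 0.4519; cost = 11.5556%.
Preferred: weight = 166.4/2485.8025 = 0.0669; cost = 5.076%.
Convertible notes (debt portion): weight = 734/2485.8025 = 0.2953; after-tax cost = 7.4% × (1 − 0%) = 7.4000%.
Senior notes: weight = 462/2485.8025 = 0.1859; after-tax cost = 9% × (1 − 0%) = 9.0000%.
WACC = 0.4519 × 11.5556% + 0.0669 × 5.0760% + 0.2953 × 7.4000% + 0.1859 × 9.0000% = 9.4198%.

9.42%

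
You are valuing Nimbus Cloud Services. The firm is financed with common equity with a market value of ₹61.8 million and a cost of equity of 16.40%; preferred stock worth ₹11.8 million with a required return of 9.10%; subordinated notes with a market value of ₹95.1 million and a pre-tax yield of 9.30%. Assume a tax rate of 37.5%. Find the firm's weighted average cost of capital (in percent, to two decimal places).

9.92%

Total capital V = 61.8 + 11.8 + 95.1 = 168.7.
Equity: weight = 61.8/168.7 = 0.3663; cost = 16.4%.
Preferred: weight = 11.8/168.7 = 0.0699; cost = 9.1%.
Subordinated notes: weight = 95.1/168.7 = 0.5637; after-tax cost = 9.3% × (1 − 37.5%) = 5.8125%.
WACC = 0.3663 × 16.4000% + 0.0699 × 9.1000% + 0.5637 × 5.8125% = 9.9210%.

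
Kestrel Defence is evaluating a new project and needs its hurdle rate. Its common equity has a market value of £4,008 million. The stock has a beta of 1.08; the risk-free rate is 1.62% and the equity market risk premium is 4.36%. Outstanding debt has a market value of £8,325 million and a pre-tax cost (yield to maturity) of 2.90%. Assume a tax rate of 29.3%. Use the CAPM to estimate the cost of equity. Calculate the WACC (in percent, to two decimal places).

3.44%

Cost of equity via CAPM: Re = 1.62% + 1.08 × 4.36% = 6.3288%.
Total capital V = 4008 + 8325 = 12333.
Equity: weight = 4008/12333 = 0.3250; cost = 6.3288%.
Debt: weight = 8325/12333 = 0.6750; after-tax cost = 2.9% × (1 − 29.3%) = 2.0503%.
WACC = 0.3250 × 6.3288% + 0.6750 × 2.0503% = 3.4407%.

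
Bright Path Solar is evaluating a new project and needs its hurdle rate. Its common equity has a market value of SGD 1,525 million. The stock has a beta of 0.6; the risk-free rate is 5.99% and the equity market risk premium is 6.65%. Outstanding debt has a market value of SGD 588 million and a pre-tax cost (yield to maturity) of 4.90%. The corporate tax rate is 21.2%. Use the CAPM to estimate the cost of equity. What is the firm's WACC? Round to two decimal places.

8.28%

Cost of equity via CAPM: Re = 5.99% + 0.6 × 6.65% = 9.9800%.
Total capital V = 1525 + 588 = 2113.
Equity: weight = 1525/2113 = 0.7217; cost = 9.98%.
Debt: weight = 588/2113 = 0.2783; after-tax cost = 4.9% × (1 − 21.2%) = 3.8612%.
WACC = 0.7217 × 9.9800% + 0.2783 × 3.8612% = 8.2773%.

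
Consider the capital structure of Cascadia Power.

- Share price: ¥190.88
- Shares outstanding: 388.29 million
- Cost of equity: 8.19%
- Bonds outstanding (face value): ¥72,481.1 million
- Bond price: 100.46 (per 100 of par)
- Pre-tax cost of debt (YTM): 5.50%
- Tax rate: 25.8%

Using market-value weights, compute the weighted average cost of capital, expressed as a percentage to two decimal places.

Market value of equity E = 190.88 × 388.29m = 74116.7952m. Market value of debt D = 72481.1m × 100.46/100 = 72814.51306m.
Total capital V = 74116.7952 + 72814.51306 = 146931.30826.
Equity: weight = 74116.7952/146931.30826 = 0.5044; cost = 8.19%.
Bonds outstanding: weight = 72814.51306/146931.30826 = 0.4956; after-tax cost = 5.5% × (1 − 25.8%) = 4.0810%.
WACC = 0.5044 × 8.1900% + 0.4956 × 4.0810% = 6.1537%.

6.15%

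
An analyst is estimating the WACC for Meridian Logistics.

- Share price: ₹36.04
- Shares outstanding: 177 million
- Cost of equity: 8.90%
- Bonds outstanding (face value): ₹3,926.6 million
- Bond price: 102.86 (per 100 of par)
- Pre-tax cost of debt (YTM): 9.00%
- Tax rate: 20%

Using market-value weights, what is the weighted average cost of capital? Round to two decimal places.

Market value of equity E = 36.04 × 177m = 6379.08m. Market value of debt D = 3926.6m × 102.86/100 = 4038.90076m.
Total capital V = 6379.08 + 4038.90076 = 10417.98076.
Equity: weight = 6379.08/10417.98076 = 0.6123; cost = 8.9%.
Bonds outstanding: weight = 4038.90076/10417.98076 = 0.3877; after-tax cost = 9% × (1 − 20%) = 7.2000%.
WACC = 0.6123 × 8.9000% + 0.3877 × 7.2000% = 8.2409%.

8.24%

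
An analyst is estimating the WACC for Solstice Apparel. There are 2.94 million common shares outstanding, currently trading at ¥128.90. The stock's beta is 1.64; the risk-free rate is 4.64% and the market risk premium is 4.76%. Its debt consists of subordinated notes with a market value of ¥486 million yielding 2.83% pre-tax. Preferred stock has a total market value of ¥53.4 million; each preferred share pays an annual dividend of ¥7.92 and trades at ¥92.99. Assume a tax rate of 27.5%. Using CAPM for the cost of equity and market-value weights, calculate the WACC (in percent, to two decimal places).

Cost of equity via CAPM: Re = 4.64% + 1.64 × 4.76% = 12.4464%.
Cost of preferred: Rp = 7.92 / 92.99 = 8.5170%.
Market value of equity E = 128.9 × 2.94m = 378.966m.
Total capital V = 378.966 + 53.4 + 486 = 918.366.
Equity: weight = 378.966/918.366 = 0.4127; cost = 12.4464%.
Preferred: weight = 53.4/918.366 = 0.0581; cost = 8.517%.
Subordinated notes: weight = 486/918.366 = 0.5292; after-tax cost = 2.83% × (1 − 27.5%) = 2.0518%.
WACC = 0.4127 × 12.4464% + 0.0581 × 8.5170% + 0.5292 × 2.0518% = 6.7171%.

6.72%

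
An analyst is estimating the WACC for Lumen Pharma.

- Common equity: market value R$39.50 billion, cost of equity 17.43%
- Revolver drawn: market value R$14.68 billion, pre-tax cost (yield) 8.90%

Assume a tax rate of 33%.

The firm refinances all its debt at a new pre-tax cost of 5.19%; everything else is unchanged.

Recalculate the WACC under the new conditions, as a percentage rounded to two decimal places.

After the change:
Total capital V = 39.5 + 14.68 = 54.18.
Equity: weight = 39.5/54.18 = 0.7291; cost = 17.43%.
Revolver drawn: weight = 14.68/54.18 = 0.2709; after-tax cost = 5.19% × (1 − 33%) = 3.4773%.
WACC = 0.7291 × 17.4300% + 0.2709 × 3.4773% = 13.6495%.

13.65%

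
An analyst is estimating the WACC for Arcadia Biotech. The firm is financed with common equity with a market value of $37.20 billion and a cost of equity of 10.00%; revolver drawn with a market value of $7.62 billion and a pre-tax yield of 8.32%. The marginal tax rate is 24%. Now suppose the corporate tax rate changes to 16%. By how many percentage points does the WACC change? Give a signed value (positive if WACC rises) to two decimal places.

Current WACC:
Total capital V = 37.2 + 7.62 = 44.82.
Equity: weight = 37.2/44.82 = 0.8300; cost = 10%.
Revolver drawn: weight = 7.62/44.82 = 0.1700; after-tax cost = 8.32% × (1 − 24%) = 6.3232%.
WACC = 0.8300 × 10.0000% + 0.1700 × 6.3232% = 9.3749%.
After the change:
Total capital V = 37.2 + 7.62 = 44.82.
Equity: weight = 37.2/44.82 = 0.8300; cost = 10%.
Revolver drawn: weight = 7.62/44.82 = 0.1700; after-tax cost = 8.32% × (1 − 16%) = 6.9888%.
WACC = 0.8300 × 10.0000% + 0.1700 × 6.9888% = 9.4881%.
Change in WACC = 9.4881% − 9.3749% = 0.1132 pp.

+0.11 pp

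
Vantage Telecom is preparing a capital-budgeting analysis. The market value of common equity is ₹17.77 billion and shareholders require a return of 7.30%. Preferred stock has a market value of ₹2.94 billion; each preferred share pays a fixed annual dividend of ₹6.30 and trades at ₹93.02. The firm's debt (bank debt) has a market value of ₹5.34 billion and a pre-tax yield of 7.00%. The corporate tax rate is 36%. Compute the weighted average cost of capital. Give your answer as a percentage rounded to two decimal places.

Cost of preferred: Rp = 6.3 / 93.02 = 6.7727%.
Total capital V = 17.77 + 2.94 + 5.34 = 26.05.
Equity: weight = 17.77/26.05 = 0.6821; cost = 7.3%.
Preferred: weight = 2.94/26.05 = 0.1129; cost = 6.7727%.
Bank debt: weight = 5.34/26.05 = 0.2050; after-tax cost = 7% × (1 − 36%) = 4.4800%.
WACC = 0.6821 × 7.3000% + 0.1129 × 6.7727% + 0.2050 × 4.4800% = 6.6624%.

6.66%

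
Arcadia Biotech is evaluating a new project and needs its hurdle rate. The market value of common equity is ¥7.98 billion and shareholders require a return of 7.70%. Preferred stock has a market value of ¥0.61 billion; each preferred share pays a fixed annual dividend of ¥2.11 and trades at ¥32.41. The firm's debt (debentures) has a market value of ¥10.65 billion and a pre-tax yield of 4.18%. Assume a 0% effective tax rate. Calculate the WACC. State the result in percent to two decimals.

5.71%

Cost of preferred: Rp = 2.11 / 32.41 = 6.5103%.
Total capital V = 7.98 + 0.61 + 10.65 = 19.24.
Equity: weight = 7.98/19.24 = 0.4148; cost = 7.7%.
Preferred: weight = 0.61/19.24 = 0.0317; cost = 6.5103%.
Debentures: weight = 10.65/19.24 = 0.5535; after-tax cost = 4.18% × (1 − 0%) = 4.1800%.
WACC = 0.4148 × 7.7000% + 0.0317 × 6.5103% + 0.5535 × 4.1800% = 5.7138%.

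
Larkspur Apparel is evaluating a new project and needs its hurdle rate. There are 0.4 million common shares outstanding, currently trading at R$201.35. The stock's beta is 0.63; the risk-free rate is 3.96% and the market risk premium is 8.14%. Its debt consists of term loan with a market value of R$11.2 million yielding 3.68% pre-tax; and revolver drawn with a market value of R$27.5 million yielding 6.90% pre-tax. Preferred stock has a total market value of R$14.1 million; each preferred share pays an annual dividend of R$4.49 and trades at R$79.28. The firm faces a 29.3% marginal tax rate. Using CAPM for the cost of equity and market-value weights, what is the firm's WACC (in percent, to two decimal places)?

Cost of equity via CAPM: Re = 3.96% + 0.63 × 8.14% = 9.0882%.
Cost of preferred: Rp = 4.49 / 79.28 = 5.6635%.
Market value of equity E = 201.35 × 0.4m = 80.54m.
Total capital V = 80.54 + 14.1 + 11.2 + 27.5 = 133.34.
Equity: weight = 80.54/133.34 = 0.6040; cost = 9.0882%.
Preferred: weight = 14.1/133.34 = 0.1057; cost = 5.6635%.
Term loan: weight = 11.2/133.34 = 0.0840; after-tax cost = 3.68% × (1 − 29.3%) = 2.6018%.
Revolver drawn: weight = 27.5/133.34 = 0.2062; after-tax cost = 6.9% × (1 − 29.3%) = 4.8783%.
WACC = 0.6040 × 9.0882% + 0.1057 × 5.6635% + 0.0840 × 2.6018% + 0.2062 × 4.8783% = 7.3130%.

7.31%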